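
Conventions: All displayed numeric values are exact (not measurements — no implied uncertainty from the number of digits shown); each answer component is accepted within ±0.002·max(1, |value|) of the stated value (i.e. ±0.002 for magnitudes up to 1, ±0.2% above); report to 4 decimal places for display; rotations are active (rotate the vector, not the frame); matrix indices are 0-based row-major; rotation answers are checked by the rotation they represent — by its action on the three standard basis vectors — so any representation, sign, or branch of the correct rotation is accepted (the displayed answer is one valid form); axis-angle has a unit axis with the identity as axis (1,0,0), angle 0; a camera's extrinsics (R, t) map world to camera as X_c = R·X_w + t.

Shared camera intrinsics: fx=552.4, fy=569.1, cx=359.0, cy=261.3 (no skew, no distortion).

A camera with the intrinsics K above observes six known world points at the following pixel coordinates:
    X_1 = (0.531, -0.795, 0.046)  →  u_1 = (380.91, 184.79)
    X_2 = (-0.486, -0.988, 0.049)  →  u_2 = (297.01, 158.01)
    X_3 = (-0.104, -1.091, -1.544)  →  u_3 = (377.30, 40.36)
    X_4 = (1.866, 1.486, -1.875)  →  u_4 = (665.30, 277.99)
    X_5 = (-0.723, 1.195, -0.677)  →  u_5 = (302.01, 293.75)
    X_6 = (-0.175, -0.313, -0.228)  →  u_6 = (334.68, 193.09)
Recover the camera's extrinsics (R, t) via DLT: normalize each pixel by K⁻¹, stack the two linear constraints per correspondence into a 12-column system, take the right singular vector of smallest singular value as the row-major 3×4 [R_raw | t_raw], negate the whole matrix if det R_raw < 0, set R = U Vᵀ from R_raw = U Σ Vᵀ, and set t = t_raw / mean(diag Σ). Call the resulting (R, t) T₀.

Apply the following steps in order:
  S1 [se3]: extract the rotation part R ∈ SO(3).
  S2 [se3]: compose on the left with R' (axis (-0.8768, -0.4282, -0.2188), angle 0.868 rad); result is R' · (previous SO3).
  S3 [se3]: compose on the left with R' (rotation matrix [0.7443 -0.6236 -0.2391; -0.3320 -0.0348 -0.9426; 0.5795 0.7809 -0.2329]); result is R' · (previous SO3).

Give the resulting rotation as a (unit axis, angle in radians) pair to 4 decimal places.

rotation (axis_angle) = ((0.3040, -0.7254, -0.6176), 1.3428)

source (pnp_recover): camera pose = R=[0.9355 0.1010 -0.3386; 0.1051 0.8354 0.5395; 0.3374 -0.5403 0.7709], t=(-0.1401, -0.2999, 5.9308)
after S1 (rot_of_se3): [0.9355 0.1010 -0.3386; 0.1051 0.8354 0.5395; 0.3374 -0.5403 0.7709]
after S2 (compose_so3): [0.8031 0.4830 -0.3488; 0.2797 0.2113 0.9366; 0.5261 -0.8497 0.0346]
after S3 (compose_so3): [0.2976 0.4309 -0.8519; -0.7723 0.6333 0.0506; 0.5613 0.6429 0.5212]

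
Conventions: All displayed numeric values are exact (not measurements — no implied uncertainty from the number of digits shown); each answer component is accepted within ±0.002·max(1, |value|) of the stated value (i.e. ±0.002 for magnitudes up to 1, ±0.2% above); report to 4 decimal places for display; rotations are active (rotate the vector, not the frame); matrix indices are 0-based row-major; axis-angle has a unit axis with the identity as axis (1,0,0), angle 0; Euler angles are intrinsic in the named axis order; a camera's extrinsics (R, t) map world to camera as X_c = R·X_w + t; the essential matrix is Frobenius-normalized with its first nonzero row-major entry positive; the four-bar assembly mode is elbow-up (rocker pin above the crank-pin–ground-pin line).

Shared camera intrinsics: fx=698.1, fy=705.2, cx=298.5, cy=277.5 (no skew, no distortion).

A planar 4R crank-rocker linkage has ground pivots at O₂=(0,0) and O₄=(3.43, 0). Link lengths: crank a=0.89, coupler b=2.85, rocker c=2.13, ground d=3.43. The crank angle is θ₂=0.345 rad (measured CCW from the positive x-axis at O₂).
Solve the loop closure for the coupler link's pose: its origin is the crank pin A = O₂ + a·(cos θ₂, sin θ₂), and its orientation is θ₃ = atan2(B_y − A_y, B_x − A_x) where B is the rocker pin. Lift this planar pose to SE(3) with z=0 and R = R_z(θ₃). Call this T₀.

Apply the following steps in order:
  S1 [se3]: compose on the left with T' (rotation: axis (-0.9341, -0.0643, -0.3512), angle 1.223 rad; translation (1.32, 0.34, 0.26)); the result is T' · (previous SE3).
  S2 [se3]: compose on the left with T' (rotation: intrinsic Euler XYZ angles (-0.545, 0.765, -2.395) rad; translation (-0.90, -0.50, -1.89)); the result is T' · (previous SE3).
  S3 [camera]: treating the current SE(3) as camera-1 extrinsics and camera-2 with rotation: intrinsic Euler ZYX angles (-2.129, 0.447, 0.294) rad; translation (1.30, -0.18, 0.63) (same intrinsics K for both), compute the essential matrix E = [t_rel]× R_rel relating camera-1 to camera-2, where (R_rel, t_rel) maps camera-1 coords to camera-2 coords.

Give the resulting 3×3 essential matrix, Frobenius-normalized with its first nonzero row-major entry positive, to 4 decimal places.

matrix = [0.2096 -0.5976 -0.0531; -0.2950 0.1924 -0.3361; 0.2299 0.2307 0.5030]

source (fourbar_fk): coupler pose = R=[0.7767 -0.6298 0.0000; 0.6298 0.7767 0.0000; 0.0000 0.0000 1.0000], t=(0.8376, 0.3010, 0.0000)
after S1 (compose_se3): R=[0.9443 -0.2897 0.1558; -0.0093 0.4499 0.8931; -0.3288 -0.8448 0.4221], t=(2.1985, 0.2000, 0.2319)
after S2 (compose_se3): R=[-0.7323 -0.2113 0.6474; -0.4144 -0.6161 -0.6699; 0.5403 -0.7588 0.3636], t=(-1.8055, -1.2850, -0.0216)
after S3 (essential): [0.2096 -0.5976 -0.0531; -0.2950 0.1924 -0.3361; 0.2299 0.2307 0.5030]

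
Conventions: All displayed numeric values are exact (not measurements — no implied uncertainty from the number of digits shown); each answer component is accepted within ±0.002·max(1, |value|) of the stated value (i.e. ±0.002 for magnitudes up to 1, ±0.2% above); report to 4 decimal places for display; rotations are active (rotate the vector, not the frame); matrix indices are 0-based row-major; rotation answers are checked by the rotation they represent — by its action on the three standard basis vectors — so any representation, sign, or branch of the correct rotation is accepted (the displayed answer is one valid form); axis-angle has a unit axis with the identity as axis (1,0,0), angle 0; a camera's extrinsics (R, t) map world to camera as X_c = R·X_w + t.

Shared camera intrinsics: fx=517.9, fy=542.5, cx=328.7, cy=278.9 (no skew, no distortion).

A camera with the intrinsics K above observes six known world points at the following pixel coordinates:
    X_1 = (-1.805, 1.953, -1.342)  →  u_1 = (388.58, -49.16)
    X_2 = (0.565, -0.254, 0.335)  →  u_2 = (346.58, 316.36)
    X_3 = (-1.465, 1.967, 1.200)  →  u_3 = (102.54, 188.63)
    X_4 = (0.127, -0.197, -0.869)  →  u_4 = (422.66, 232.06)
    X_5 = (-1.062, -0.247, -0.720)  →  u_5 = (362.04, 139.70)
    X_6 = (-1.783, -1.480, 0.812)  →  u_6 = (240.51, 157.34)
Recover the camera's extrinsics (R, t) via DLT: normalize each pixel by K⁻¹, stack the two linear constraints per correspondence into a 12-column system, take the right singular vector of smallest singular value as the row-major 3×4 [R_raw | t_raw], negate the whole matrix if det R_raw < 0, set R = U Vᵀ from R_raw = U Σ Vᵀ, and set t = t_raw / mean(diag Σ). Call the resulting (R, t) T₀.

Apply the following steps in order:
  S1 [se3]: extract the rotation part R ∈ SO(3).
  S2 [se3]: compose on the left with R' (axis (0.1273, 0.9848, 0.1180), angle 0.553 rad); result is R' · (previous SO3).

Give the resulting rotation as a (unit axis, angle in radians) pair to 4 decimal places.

source (pnp_recover): camera pose = R=[0.4700 -0.0771 -0.8793; 0.8776 0.1474 0.4561; 0.0945 -0.9861 0.1369], t=(0.2200, -0.1900, 5.7500)
after S1 (rot_of_se3): [0.4700 -0.0771 -0.8793; 0.8776 0.1474 0.4561; 0.0945 -0.9861 0.1369]
after S2 (compose_so3): [0.4122 -0.5844 -0.6990; 0.9069 0.1894 0.3764; -0.0876 -0.7890 0.6081]

rotation (axis_angle) = ((-0.5859, -0.3074, 0.7498), 1.4658)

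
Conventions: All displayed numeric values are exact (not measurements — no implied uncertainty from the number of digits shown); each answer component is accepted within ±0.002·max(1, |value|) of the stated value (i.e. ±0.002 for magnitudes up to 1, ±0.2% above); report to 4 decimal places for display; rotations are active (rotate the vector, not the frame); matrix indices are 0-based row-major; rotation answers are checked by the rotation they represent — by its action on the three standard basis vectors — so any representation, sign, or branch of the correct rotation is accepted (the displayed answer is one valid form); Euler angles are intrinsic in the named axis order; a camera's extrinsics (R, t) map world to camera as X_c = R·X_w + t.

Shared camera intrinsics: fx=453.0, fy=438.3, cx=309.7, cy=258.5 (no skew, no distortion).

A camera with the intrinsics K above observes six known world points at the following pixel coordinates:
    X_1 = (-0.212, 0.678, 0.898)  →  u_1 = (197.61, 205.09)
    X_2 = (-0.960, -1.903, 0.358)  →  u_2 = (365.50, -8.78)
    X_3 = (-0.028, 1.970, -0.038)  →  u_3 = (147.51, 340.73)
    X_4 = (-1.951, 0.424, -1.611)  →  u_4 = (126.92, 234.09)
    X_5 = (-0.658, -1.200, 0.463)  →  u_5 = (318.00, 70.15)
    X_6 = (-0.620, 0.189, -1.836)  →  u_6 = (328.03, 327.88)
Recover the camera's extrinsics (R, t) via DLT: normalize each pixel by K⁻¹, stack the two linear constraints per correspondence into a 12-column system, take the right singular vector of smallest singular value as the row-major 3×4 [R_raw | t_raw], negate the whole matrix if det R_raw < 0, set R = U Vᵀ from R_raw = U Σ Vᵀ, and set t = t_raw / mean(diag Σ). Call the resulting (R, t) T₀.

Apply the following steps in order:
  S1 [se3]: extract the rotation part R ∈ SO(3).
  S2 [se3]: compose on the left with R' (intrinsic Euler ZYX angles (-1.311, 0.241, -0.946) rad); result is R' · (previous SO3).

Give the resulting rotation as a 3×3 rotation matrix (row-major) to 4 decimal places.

rotation (matrix) = ((0.9583, 0.2467, 0.1440), (-0.2782, 0.9203, 0.2750), (-0.0647, -0.3036, 0.9506))

source (pnp_recover): camera pose = R=[0.5156 -0.7297 -0.4491; 0.4512 0.6768 -0.5817; 0.7284 0.0973 0.6782], t=(-0.2501, -0.4600, 4.5600)
after S1 (rot_of_se3): [0.5156 -0.7297 -0.4491; 0.4512 0.6768 -0.5817; 0.7284 0.0973 0.6782]
after S2 (compose_so3): [0.9583 0.2467 0.1440; -0.2782 0.9203 0.2750; -0.0647 -0.3036 0.9506]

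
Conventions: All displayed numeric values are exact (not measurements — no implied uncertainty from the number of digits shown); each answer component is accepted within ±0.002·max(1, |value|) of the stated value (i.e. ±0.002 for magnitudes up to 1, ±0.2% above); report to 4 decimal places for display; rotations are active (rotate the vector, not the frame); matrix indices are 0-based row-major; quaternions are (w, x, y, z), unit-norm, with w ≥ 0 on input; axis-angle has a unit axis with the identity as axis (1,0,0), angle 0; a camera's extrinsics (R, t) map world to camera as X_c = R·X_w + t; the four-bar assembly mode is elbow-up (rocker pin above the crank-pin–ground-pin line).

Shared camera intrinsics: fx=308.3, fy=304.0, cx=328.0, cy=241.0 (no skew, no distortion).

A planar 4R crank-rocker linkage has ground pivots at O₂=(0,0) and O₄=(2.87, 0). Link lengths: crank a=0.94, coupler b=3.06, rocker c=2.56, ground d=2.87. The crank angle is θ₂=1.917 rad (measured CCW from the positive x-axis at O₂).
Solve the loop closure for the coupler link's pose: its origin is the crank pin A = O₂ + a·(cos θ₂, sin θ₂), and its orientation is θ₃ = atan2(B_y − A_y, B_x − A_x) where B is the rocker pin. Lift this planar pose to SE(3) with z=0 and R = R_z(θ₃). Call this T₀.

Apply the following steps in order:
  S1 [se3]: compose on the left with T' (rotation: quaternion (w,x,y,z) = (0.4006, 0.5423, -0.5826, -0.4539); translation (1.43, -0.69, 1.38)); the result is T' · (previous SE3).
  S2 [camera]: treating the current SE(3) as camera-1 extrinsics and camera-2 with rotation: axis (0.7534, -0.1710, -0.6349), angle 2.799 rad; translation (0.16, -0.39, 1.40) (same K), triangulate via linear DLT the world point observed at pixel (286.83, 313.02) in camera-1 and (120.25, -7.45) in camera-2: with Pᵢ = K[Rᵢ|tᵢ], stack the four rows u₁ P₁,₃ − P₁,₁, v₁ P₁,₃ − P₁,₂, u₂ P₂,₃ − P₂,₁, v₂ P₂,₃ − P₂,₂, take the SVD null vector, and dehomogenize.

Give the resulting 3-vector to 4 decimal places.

result = (-0.2035, 1.4670, 1.4584)

source (fourbar_fk): coupler pose = R=[0.8508 -0.5255 0.0000; 0.5255 0.8508 0.0000; 0.0000 0.0000 1.0000], t=(-0.3190, 0.8842, 0.0000)
after S1 (compose_se3): R=[-0.2183 -0.1805 -0.9591; -0.8471 0.5229 0.0944; 0.4845 0.8330 -0.2670], t=(1.2218, -0.3726, 2.2400)
after S2 (triangulate): (-0.2035, 1.4670, 1.4584)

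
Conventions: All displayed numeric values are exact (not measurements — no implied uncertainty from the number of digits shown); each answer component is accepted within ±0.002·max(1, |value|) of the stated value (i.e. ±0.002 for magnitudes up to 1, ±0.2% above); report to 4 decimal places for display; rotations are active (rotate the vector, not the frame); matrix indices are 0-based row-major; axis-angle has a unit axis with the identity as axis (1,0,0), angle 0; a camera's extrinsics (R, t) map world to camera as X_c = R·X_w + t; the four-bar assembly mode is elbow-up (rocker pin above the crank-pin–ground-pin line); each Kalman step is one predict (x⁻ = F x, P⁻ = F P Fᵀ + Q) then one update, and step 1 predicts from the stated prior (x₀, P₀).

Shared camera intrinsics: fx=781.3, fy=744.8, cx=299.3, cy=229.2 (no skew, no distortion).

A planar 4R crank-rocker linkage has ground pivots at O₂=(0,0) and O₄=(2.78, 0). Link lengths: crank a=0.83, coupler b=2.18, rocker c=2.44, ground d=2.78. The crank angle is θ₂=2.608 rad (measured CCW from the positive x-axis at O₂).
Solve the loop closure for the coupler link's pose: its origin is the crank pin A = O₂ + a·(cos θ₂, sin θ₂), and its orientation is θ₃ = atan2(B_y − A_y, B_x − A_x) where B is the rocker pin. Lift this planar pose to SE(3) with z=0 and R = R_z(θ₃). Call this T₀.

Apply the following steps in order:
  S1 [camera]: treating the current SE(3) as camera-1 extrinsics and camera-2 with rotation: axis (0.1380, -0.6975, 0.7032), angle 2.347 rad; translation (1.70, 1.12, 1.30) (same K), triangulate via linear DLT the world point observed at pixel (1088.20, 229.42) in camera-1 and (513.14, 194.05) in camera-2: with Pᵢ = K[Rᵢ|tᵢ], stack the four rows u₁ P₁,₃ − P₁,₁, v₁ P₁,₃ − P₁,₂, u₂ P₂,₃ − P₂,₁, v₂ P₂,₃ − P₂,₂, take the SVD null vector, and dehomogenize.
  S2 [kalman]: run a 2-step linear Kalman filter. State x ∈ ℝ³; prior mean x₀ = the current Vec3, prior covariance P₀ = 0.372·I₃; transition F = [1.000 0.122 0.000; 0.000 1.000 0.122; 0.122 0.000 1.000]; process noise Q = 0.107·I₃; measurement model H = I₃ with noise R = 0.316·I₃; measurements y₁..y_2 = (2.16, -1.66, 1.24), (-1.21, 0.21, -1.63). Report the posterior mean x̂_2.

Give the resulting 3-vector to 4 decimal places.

source (fourbar_fk): coupler pose = R=[0.8059 -0.5921 0.0000; 0.5921 0.8059 0.0000; 0.0000 0.0000 1.0000], t=(-0.7146, 0.4222, 0.0000)
after S1 (triangulate): (1.7994, -1.8451, 1.8103)
after S2 (kf_track): (0.2464, -0.8029, 0.1009)

result = (0.2464, -0.8029, 0.1009)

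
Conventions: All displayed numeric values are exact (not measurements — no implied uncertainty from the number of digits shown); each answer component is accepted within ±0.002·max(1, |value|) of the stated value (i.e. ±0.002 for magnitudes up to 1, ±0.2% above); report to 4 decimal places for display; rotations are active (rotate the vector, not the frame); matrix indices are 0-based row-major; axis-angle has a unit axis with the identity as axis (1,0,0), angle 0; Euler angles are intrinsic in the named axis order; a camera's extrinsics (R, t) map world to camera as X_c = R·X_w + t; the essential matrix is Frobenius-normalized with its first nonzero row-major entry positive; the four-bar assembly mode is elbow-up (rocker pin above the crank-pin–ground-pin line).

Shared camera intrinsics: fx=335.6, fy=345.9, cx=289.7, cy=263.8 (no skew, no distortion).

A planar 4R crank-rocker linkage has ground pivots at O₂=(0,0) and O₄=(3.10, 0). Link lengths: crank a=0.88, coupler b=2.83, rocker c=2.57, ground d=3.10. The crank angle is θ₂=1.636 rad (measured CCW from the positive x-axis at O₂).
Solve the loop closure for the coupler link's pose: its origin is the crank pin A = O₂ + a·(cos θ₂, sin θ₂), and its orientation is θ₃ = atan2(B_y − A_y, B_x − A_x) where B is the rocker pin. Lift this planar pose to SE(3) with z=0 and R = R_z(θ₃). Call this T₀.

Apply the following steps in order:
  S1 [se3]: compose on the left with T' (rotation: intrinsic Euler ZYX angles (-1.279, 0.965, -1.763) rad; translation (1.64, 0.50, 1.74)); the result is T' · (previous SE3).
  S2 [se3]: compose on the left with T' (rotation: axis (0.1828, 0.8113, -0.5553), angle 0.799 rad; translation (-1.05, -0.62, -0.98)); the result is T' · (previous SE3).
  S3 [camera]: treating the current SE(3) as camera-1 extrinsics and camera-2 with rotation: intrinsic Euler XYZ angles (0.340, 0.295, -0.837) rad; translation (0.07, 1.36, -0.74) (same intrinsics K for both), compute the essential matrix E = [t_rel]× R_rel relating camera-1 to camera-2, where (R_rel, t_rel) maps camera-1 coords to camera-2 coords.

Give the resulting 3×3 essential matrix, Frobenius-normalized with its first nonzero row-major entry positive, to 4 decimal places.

source (fourbar_fk): coupler pose = R=[0.8333 -0.5528 0.0000; 0.5528 0.8333 0.0000; 0.0000 0.0000 1.0000], t=(-0.0573, 0.8781, 0.0000)
after S1 (compose_se3): R=[-0.0930 -0.4364 0.8949; -0.0576 0.8997 0.4328; -0.9940 -0.0113 -0.1088], t=(1.2661, 1.1616, 1.2963)
after S2 (compose_se3): R=[-0.6387 0.0834 0.7649; 0.2469 0.9638 0.1011; -0.7288 0.2534 -0.6361], t=(1.0741, -0.3721, -0.7362)
after S3 (essential): [0.5887 0.2481 0.2995; 0.0186 -0.4396 0.2497; 0.0734 -0.4079 0.2730]

matrix = [0.5887 0.2481 0.2995; 0.0186 -0.4396 0.2497; 0.0734 -0.4079 0.2730]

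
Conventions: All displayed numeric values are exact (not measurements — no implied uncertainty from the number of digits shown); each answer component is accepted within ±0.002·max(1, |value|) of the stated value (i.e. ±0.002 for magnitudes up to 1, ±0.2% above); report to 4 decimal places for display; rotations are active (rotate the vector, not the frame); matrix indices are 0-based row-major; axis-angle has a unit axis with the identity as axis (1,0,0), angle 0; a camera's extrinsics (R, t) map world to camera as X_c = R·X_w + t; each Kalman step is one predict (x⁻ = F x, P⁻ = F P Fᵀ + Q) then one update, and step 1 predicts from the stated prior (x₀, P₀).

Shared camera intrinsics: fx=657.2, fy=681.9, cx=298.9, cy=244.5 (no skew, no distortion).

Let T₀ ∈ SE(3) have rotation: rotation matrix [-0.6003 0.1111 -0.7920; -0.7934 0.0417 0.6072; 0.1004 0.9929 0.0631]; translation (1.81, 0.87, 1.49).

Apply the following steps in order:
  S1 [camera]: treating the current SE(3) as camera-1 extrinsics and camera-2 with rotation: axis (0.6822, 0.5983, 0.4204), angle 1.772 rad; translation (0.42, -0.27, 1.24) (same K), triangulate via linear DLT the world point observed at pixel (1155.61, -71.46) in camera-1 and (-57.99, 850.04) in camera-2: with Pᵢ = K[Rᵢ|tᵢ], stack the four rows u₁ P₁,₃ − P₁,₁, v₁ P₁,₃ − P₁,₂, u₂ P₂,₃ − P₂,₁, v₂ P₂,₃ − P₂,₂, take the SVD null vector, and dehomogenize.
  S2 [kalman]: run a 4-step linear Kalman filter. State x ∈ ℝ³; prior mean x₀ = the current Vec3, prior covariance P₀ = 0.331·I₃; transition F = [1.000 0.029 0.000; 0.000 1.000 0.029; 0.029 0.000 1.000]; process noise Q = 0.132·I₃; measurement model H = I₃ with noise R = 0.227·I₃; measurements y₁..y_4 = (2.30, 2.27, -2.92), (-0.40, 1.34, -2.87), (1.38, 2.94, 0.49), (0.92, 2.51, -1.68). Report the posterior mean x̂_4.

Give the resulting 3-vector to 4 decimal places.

after S1 (triangulate): (0.9700, 0.6206, -1.8026)
after S2 (kf_track): (1.0192, 2.3591, -1.3369)

result = (1.0192, 2.3591, -1.3369)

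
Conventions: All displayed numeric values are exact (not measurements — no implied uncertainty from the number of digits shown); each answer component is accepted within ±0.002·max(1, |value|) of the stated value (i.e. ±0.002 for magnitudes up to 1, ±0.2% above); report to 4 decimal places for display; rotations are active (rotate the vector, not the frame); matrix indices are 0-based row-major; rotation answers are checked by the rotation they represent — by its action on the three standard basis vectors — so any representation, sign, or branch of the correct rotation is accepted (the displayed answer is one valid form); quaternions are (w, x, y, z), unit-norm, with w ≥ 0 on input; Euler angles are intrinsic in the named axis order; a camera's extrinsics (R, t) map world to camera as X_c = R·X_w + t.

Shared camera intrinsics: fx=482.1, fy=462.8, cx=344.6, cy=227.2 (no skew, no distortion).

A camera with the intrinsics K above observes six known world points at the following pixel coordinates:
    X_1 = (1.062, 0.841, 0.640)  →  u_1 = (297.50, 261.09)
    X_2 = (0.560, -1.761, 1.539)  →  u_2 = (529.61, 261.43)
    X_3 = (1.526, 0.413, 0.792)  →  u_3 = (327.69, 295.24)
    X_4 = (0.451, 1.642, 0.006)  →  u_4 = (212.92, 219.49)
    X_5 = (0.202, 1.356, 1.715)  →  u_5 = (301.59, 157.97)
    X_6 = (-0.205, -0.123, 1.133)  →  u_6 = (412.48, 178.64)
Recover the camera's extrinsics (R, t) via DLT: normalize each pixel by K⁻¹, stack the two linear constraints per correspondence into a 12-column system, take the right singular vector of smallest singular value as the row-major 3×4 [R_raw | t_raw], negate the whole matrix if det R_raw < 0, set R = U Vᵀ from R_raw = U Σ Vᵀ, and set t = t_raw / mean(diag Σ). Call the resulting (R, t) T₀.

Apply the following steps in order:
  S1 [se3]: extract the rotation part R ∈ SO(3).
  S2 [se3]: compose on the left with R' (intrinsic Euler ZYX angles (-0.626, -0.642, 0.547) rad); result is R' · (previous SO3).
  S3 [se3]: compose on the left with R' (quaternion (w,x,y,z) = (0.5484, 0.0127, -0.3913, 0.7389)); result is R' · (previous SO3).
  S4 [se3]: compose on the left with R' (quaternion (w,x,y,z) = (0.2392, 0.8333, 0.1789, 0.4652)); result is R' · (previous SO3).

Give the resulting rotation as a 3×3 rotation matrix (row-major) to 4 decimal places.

source (pnp_recover): camera pose = R=[-0.2111 -0.9373 0.2772; 0.8454 -0.3174 -0.4295; 0.4906 0.1437 0.8595], t=(0.2800, 0.0599, 4.4897)
after S1 (rot_of_se3): [-0.2111 -0.9373 0.2772; 0.8454 -0.3174 -0.4295; 0.4906 0.1437 0.8595]
after S2 (compose_so3): [-0.2802 -0.7904 -0.5447; 0.7787 0.1447 -0.6105; 0.5614 -0.5952 0.5750]
after S3 (compose_so3): [-0.7577 0.4403 0.4818; -0.6286 -0.2936 -0.7202; -0.1757 -0.8485 0.4992]
after S4 (compose_so3): [-0.5800 -0.5311 0.6177; 0.1627 0.6675 0.7266; -0.7982 0.5219 -0.3007]

rotation (matrix) = ((-0.5800, -0.5311, 0.6177), (0.1627, 0.6675, 0.7266), (-0.7982, 0.5219, -0.3007))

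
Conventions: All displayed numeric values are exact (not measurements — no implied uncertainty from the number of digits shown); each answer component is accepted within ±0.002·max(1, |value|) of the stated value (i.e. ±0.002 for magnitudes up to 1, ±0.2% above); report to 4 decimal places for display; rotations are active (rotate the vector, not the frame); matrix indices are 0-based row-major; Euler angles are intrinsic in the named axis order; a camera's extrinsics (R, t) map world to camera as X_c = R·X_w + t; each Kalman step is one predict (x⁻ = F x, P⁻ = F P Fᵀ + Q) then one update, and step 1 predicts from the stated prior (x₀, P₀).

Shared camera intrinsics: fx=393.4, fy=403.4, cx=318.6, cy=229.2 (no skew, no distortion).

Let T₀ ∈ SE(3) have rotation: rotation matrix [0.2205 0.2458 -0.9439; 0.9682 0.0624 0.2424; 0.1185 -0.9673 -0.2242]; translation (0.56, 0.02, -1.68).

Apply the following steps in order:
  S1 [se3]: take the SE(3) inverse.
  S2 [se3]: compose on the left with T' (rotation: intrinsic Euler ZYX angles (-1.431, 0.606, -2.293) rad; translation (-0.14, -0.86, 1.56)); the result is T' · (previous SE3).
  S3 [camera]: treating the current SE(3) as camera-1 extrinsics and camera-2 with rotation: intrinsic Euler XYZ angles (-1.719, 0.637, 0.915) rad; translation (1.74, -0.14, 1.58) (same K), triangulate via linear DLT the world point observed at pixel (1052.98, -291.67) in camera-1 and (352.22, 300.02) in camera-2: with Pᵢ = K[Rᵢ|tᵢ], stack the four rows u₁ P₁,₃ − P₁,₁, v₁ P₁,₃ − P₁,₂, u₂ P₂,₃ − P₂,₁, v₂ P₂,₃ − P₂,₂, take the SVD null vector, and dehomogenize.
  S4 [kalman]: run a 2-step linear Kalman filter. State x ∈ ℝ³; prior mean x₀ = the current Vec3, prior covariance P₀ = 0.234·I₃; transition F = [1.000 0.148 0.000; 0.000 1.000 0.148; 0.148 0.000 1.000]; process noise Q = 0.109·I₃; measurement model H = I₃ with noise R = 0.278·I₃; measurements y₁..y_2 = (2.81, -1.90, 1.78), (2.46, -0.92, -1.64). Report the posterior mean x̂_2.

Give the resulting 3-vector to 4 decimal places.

result = (1.6962, -0.6425, -0.3543)

after S1 (invert_se3): R=[0.2205 0.9682 0.1185; 0.2458 0.0624 -0.9673; -0.9439 0.2424 -0.2242], t=(0.0562, -1.7640, 0.1471)
after S2 (compose_se3): R=[-0.8021 0.2337 0.5495; -0.5487 -0.6516 -0.5238; 0.2357 -0.7216 0.6509], t=(1.2277, -1.4196, 2.5360)
after S3 (triangulate): (-0.9665, 1.1957, -0.6245)
after S4 (kf_track): (1.6962, -0.6425, -0.3543)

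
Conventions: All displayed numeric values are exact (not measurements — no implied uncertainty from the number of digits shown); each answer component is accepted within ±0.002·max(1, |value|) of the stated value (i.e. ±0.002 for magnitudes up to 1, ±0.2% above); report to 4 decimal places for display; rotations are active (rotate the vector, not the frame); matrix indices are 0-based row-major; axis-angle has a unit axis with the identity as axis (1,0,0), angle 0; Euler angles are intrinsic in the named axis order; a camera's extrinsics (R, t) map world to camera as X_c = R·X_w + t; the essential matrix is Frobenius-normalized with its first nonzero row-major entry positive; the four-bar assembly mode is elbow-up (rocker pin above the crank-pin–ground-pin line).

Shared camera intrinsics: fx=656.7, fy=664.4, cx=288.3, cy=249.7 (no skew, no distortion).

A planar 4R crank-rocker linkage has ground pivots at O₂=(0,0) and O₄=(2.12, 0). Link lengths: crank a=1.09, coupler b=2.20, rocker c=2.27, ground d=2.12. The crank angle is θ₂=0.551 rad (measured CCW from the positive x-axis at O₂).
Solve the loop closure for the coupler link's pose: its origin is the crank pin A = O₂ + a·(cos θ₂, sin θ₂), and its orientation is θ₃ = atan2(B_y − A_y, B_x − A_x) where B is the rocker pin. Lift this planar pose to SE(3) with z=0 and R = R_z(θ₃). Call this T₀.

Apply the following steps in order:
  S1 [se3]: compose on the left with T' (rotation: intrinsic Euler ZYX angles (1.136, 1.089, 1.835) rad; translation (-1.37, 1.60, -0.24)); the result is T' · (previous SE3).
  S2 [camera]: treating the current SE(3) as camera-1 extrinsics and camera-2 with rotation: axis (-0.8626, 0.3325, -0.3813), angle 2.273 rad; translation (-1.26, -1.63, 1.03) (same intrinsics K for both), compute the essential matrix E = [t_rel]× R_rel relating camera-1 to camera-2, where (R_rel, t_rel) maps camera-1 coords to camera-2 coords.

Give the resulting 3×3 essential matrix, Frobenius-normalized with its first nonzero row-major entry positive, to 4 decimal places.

source (fourbar_fk): coupler pose = R=[0.6409 -0.7676 0.0000; 0.7676 0.6409 0.0000; 0.0000 0.0000 1.0000], t=(0.9287, 0.5707, 0.0000)
after S1 (compose_se3): R=[0.5835 0.2329 0.7780; 0.7804 0.1041 -0.6165; -0.2246 0.9669 -0.1210], t=(-0.8480, 2.3702, -0.8077)
after S2 (essential): [0.1385 0.4845 0.2463; 0.6594 -0.1976 0.1446; -0.0213 -0.4009 -0.1719]

matrix = [0.1385 0.4845 0.2463; 0.6594 -0.1976 0.1446; -0.0213 -0.4009 -0.1719]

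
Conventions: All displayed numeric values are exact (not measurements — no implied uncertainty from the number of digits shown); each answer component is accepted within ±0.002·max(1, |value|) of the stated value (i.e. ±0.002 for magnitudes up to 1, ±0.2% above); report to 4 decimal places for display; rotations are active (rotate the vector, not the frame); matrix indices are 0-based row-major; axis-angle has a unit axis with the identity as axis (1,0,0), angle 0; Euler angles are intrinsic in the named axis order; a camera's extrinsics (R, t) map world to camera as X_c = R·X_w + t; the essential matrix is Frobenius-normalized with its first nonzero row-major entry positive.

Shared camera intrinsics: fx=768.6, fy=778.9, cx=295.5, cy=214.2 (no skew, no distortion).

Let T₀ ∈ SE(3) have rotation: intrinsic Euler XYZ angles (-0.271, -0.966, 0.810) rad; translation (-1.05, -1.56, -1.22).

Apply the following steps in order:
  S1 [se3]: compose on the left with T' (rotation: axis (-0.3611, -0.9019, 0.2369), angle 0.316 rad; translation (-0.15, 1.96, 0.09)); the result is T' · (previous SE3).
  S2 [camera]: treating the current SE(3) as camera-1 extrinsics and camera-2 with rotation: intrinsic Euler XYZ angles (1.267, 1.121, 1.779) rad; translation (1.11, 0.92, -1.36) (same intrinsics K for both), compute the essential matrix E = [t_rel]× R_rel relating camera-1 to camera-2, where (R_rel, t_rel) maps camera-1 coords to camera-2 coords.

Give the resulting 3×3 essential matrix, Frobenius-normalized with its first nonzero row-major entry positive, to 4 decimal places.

after S1 (compose_se3): R=[0.2260 -0.2073 -0.9518; 0.9129 0.3861 0.1327; 0.3400 -0.8989 0.2765], t=(-0.7180, 0.1962, -1.1713)
after S2 (essential): [0.2181 0.4536 0.3823; 0.1926 -0.2645 -0.2664; 0.6406 -0.0227 -0.1077]

matrix = [0.2181 0.4536 0.3823; 0.1926 -0.2645 -0.2664; 0.6406 -0.0227 -0.1077]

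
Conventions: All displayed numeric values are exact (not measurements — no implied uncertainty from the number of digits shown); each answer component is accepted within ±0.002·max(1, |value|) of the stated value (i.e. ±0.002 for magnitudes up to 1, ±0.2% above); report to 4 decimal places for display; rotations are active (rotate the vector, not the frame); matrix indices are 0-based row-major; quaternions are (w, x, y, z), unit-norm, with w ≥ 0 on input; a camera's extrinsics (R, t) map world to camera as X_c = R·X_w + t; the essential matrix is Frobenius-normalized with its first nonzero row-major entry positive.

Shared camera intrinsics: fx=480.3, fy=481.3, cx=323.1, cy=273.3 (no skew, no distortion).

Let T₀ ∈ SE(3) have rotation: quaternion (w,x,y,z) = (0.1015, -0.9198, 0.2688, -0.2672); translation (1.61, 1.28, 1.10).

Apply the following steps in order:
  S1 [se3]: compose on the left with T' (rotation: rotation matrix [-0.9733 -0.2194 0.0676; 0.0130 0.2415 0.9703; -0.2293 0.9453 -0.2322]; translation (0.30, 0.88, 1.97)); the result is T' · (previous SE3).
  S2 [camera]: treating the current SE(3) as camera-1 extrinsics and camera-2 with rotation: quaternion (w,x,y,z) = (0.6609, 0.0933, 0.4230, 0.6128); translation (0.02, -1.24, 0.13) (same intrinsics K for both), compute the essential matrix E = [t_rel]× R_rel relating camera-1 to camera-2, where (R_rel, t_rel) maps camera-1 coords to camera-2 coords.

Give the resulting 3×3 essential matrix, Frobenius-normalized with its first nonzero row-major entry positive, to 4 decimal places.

matrix = [0.3278 0.0281 0.4268; -0.3012 -0.5408 0.3357; 0.3166 0.0889 0.3250]

after S1 (compose_se3): R=[-0.5437 0.5893 -0.5976; 0.3007 -0.5279 -0.7943; -0.7836 -0.6116 0.1098], t=(-1.4735, 2.2774, 2.5554)
after S2 (essential): [0.3278 0.0281 0.4268; -0.3012 -0.5408 0.3357; 0.3166 0.0889 0.3250]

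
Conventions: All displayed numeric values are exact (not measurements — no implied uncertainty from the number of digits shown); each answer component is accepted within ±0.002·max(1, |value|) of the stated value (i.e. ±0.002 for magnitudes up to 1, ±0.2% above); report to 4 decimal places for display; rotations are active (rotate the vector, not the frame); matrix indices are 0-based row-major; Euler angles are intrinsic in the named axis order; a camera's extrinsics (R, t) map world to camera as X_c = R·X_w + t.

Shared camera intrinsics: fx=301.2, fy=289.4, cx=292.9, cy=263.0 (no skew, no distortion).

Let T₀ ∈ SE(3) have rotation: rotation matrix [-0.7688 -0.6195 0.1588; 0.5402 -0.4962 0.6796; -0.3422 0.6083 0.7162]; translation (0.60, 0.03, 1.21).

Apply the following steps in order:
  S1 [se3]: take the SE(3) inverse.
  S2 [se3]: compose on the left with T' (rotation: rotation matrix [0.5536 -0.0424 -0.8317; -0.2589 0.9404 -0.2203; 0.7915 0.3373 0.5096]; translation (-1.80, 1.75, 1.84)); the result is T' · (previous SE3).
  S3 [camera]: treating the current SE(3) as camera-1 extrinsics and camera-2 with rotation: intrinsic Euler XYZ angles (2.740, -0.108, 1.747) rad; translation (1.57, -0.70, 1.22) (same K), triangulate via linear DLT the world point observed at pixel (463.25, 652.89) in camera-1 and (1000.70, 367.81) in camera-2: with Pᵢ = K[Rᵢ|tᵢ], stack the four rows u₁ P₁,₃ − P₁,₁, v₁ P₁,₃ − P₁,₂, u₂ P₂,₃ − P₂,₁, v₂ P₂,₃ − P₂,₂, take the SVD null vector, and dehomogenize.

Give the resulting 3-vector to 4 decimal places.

after S1 (invert_se3): R=[-0.7688 0.5402 -0.3422; -0.6195 -0.4962 0.6083; 0.1588 0.6796 0.7162], t=(0.8591, -0.3494, -0.9822)
after S2 (compose_se3): R=[-0.5314 -0.2451 -0.8109; -0.4185 -0.7563 0.5029; -0.7365 0.6066 0.2993], t=(-0.4926, 1.4153, 1.9016)
after S3 (triangulate): (-1.2831, -1.2412, -0.7047)

result = (-1.2831, -1.2412, -0.7047)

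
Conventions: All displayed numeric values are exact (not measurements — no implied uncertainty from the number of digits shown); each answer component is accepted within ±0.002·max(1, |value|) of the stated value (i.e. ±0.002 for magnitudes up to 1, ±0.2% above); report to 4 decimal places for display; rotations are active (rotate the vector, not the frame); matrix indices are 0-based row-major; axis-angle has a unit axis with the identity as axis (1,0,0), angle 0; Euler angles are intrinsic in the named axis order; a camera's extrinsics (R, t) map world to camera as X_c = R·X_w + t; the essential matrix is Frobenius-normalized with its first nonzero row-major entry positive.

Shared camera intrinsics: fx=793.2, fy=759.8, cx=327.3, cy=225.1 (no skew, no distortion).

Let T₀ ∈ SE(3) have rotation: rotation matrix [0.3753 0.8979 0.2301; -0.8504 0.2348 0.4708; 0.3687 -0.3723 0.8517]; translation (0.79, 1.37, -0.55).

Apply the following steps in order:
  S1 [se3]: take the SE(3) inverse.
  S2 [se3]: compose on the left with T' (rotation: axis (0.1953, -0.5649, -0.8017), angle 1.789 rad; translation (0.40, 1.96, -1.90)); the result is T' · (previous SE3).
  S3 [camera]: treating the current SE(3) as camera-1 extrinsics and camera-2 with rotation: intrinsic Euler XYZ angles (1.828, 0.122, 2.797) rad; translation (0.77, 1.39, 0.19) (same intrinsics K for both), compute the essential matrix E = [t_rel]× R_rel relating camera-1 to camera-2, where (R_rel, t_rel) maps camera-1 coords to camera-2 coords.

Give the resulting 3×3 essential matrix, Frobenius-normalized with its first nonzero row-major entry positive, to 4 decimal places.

matrix = [0.3083 0.1916 -0.2021; -0.0496 0.6255 0.3183; 0.4394 0.1603 -0.3370]

after S1 (invert_se3): R=[0.3753 -0.8504 0.3687; 0.8979 0.2348 -0.3723; 0.2301 0.4708 0.8517], t=(1.0714, -1.2358, -0.3583)
after S2 (compose_se3): R=[0.3478 -0.0524 -0.9361; -0.1070 0.9897 -0.0952; 0.9315 0.1333 0.3386], t=(-0.3178, 0.6363, -2.6322)
after S3 (essential): [0.3083 0.1916 -0.2021; -0.0496 0.6255 0.3183; 0.4394 0.1603 -0.3370]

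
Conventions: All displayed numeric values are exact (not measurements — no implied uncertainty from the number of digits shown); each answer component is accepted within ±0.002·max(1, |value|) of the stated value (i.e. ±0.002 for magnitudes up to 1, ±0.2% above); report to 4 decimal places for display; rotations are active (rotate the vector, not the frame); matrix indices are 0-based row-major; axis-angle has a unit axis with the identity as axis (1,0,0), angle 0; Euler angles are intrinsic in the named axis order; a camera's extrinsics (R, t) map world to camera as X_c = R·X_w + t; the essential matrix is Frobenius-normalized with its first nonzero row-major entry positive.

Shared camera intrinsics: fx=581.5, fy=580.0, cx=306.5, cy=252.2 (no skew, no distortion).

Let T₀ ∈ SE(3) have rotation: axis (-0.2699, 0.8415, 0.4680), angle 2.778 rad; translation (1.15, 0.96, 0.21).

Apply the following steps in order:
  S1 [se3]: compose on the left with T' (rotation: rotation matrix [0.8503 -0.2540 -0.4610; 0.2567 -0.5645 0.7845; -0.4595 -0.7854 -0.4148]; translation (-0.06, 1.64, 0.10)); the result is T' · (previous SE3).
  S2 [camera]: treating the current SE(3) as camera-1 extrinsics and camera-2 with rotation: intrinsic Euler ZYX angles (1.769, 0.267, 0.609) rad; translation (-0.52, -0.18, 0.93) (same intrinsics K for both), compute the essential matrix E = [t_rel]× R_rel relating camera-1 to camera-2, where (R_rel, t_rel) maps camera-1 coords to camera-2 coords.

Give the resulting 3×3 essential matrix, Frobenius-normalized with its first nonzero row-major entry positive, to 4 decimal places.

after S1 (compose_se3): R=[-0.3549 -0.9327 0.0643; -0.4761 0.1211 -0.8710; 0.8046 -0.3397 -0.4871], t=(0.5772, 1.5580, -1.2695)
after S2 (essential): [0.1397 0.0886 0.6708; -0.2078 0.2133 0.1548; 0.5012 -0.3981 0.0155]

matrix = [0.1397 0.0886 0.6708; -0.2078 0.2133 0.1548; 0.5012 -0.3981 0.0155]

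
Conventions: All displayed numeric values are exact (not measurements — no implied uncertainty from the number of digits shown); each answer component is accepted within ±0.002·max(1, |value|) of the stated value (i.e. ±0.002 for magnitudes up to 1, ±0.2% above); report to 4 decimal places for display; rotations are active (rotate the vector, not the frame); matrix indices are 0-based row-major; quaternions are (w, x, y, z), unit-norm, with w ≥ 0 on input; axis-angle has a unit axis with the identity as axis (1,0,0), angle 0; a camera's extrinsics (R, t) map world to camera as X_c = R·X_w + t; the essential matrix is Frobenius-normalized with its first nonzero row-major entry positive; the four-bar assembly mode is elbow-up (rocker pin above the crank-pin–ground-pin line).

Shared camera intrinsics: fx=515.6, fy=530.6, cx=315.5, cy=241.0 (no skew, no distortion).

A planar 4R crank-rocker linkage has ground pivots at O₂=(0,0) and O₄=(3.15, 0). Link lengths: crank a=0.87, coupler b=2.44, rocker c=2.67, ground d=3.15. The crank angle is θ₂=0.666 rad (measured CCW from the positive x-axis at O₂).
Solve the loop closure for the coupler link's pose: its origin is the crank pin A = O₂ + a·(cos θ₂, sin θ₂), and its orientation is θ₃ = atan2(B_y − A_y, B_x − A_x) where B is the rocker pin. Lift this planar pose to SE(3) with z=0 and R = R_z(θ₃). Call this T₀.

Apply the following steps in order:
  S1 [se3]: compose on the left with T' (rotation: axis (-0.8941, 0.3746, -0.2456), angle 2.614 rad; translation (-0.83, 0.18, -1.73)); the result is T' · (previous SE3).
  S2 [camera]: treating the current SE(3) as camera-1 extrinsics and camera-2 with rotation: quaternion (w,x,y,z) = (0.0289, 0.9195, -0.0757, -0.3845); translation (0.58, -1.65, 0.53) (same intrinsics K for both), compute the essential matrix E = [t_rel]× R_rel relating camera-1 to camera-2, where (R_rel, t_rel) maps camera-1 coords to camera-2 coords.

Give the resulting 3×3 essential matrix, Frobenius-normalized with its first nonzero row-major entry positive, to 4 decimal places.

matrix = [0.5452 -0.0489 0.4173; 0.1575 0.6781 -0.1237; -0.1266 0.0182 -0.0993]

source (fourbar_fk): coupler pose = R=[0.6052 -0.7961 0.0000; 0.7961 0.6052 0.0000; 0.0000 0.0000 1.0000], t=(0.6841, 0.5375, 0.0000)
after S1 (compose_se3): R=[-0.0197 -0.8014 0.5979; -0.9323 0.2308 0.2786; -0.3612 -0.5519 -0.7516], t=(-0.6709, -0.6555, -1.9131)
after S2 (essential): [0.5452 -0.0489 0.4173; 0.1575 0.6781 -0.1237; -0.1266 0.0182 -0.0993]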